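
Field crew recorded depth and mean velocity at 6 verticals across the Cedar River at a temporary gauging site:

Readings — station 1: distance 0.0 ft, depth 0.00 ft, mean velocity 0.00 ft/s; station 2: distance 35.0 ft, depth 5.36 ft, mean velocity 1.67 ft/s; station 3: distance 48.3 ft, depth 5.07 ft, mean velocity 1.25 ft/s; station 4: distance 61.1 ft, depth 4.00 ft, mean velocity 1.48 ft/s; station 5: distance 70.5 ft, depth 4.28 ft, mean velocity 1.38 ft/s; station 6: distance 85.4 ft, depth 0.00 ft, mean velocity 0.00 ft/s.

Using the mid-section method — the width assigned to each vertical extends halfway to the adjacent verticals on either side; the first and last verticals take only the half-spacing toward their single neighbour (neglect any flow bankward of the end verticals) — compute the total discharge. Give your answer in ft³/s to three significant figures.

436 ft³/s

w_2 = (48.3 − 0.0)/2 = 24.15 ft; q_2 = 1.67 × 5.36 × 24.15 = 216.2 ft³/s
w_3 = (61.1 − 35.0)/2 = 13.05 ft; q_3 = 1.25 × 5.07 × 13.05 = 82.70 ft³/s
w_4 = (70.5 − 48.3)/2 = 11.1 ft; q_4 = 1.48 × 4.00 × 11.1 = 65.71 ft³/s
w_5 = (85.4 − 61.1)/2 = 12.15 ft; q_5 = 1.38 × 4.28 × 12.15 = 71.76 ft³/s
Stations 1, 6 contribute zero (depth or velocity is 0).
Q = Σ qᵢ = 436.4 ft³/s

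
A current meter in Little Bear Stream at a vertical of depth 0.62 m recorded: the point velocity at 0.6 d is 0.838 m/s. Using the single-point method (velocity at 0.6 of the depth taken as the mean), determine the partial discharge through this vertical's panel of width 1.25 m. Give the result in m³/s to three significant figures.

v̄ = v₀.₆ = 0.838 m/s
q = v̄ × d × w = 0.8380 × 0.62 × 1.25 = 0.6495 m³/s

0.649 m³/s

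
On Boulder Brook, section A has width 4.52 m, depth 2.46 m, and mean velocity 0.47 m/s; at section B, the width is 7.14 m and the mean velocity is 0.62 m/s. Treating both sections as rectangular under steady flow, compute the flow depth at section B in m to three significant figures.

Q = A₁V₁ = (4.52×2.46) × 0.47 = 5.226 m³/s
d₂ = Q/(b₂ V₂) = 5.226/(7.14×0.62) = 1.181 m

1.18 m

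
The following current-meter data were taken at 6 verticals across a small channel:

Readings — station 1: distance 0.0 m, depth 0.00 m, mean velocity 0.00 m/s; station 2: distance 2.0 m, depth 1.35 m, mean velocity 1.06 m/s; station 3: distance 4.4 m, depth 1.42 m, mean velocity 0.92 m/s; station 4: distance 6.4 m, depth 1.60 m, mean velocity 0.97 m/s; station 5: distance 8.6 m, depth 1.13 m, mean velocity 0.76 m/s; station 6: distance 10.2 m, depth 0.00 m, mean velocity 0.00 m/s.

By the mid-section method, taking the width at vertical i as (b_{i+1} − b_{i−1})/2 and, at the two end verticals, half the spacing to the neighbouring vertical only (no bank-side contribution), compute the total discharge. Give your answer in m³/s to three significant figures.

w_2 = (4.4 − 0.0)/2 = 2.2 m; q_2 = 1.06 × 1.35 × 2.2 = 3.148 m³/s
w_3 = (6.4 − 2.0)/2 = 2.2 m; q_3 = 0.92 × 1.42 × 2.2 = 2.874 m³/s
w_4 = (8.6 − 4.4)/2 = 2.1 m; q_4 = 0.97 × 1.60 × 2.1 = 3.259 m³/s
w_5 = (10.2 − 6.4)/2 = 1.9 m; q_5 = 0.76 × 1.13 × 1.9 = 1.632 m³/s
Stations 1, 6 contribute zero (depth or velocity is 0).
Q = Σ qᵢ = 10.91 m³/s

10.9 m³/s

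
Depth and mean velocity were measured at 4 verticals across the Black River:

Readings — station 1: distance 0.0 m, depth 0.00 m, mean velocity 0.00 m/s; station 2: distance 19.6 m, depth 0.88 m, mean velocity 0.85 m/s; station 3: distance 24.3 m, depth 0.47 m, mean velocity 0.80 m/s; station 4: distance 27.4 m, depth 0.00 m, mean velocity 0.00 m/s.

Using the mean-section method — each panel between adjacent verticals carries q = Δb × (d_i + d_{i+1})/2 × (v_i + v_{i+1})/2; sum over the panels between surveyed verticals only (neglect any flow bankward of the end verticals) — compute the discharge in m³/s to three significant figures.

6.57 m³/s

Panel 1-2: Δb = 19.6 m, d̄ = (0.00+0.88)/2 = 0.44, v̄ = (0.00+0.85)/2 = 0.425 → q = 19.6×0.44×0.425 = 3.665 m³/s
Panel 2-3: Δb = 4.7 m, d̄ = (0.88+0.47)/2 = 0.675, v̄ = (0.85+0.80)/2 = 0.825 → q = 4.7×0.675×0.825 = 2.617 m³/s
Panel 3-4: Δb = 3.1 m, d̄ = (0.47+0.00)/2 = 0.235, v̄ = (0.80+0.00)/2 = 0.4 → q = 3.1×0.235×0.4 = 0.2914 m³/s
Q = Σ q = 6.574 m³/s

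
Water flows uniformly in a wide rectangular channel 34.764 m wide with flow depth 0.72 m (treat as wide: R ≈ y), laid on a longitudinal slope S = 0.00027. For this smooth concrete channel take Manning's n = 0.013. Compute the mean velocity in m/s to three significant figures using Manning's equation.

1.02 m/s

A = b·y = 34.764 × 0.72 = 25.03 m²
Wide channel: R ≈ y = 0.72 m
Q = (1/n)·A·R^(2/3)·S^(1/2) = (1/0.013) × 25.03 × 0.7200^(2/3) × 0.00027^(1/2) = 25.41 m³/s
V = Q/A = 25.41/25.03 = 1.015 m/s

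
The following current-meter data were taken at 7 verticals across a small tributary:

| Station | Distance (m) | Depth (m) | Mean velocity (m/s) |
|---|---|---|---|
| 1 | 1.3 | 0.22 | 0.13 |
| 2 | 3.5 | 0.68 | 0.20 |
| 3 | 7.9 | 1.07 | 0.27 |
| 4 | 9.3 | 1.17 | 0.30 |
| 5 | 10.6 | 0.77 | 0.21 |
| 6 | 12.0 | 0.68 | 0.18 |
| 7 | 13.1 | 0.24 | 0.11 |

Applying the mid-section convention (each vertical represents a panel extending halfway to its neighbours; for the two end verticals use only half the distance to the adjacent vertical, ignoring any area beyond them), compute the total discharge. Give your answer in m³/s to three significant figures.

w_1 = (3.5 − 1.3)/2 = 1.1 m; q_1 = 0.13 × 0.22 × 1.1 = 0.03146 m³/s
w_2 = (7.9 − 1.3)/2 = 3.3 m; q_2 = 0.20 × 0.68 × 3.3 = 0.4488 m³/s
w_3 = (9.3 − 3.5)/2 = 2.9 m; q_3 = 0.27 × 1.07 × 2.9 = 0.8378 m³/s
w_4 = (10.6 − 7.9)/2 = 1.35 m; q_4 = 0.30 × 1.17 × 1.35 = 0.4739 m³/s
w_5 = (12.0 − 9.3)/2 = 1.35 m; q_5 = 0.21 × 0.77 × 1.35 = 0.2183 m³/s
w_6 = (13.1 − 10.6)/2 = 1.25 m; q_6 = 0.18 × 0.68 × 1.25 = 0.1530 m³/s
w_7 = (13.1 − 12.0)/2 = 0.55 m; q_7 = 0.11 × 0.24 × 0.55 = 0.01452 m³/s
Q = Σ qᵢ = 2.178 m³/s

2.18 m³/s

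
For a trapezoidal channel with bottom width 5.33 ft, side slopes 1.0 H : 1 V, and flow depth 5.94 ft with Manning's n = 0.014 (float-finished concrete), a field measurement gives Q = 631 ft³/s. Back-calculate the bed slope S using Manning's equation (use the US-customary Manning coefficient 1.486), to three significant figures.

A = (b + z·y)·y = (5.33 + 1.0×5.94)×5.94 = 66.94 ft²
P = b + 2y√(1+z²) = 5.33 + 2×5.94×√(1+1.0²) = 22.13 ft
R = A/P = 66.94/22.13 = 3.025 ft
S = (Q·n / (1.486·A·R^(2/3)))² = (631×0.014 / (1.486×66.94×2.092))² = 0.001803

0.00180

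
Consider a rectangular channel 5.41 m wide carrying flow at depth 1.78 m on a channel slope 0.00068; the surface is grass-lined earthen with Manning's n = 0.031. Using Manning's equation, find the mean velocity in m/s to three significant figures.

0.882 m/s

A = b·y = 5.41 × 1.78 = 9.630 m²
P = b + 2y = 5.41 + 2×1.78 = 8.970 m
R = A/P = 9.630/8.970 = 1.074 m
Q = (1/n)·A·R^(2/3)·S^(1/2) = (1/0.031) × 9.630 × 1.074^(2/3) × 0.00068^(1/2) = 8.493 m³/s
V = Q/A = 8.493/9.630 = 0.8819 m/s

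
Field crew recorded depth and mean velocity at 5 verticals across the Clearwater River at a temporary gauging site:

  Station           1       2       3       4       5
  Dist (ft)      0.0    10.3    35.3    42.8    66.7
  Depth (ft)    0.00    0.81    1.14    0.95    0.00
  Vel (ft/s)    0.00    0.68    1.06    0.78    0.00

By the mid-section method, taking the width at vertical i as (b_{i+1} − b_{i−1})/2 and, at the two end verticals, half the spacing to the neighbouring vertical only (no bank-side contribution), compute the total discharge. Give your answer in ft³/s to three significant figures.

w_2 = (35.3 − 0.0)/2 = 17.65 ft; q_2 = 0.68 × 0.81 × 17.65 = 9.722 ft³/s
w_3 = (42.8 − 10.3)/2 = 16.25 ft; q_3 = 1.06 × 1.14 × 16.25 = 19.64 ft³/s
w_4 = (66.7 − 35.3)/2 = 15.7 ft; q_4 = 0.78 × 0.95 × 15.7 = 11.63 ft³/s
Stations 1, 5 contribute zero (depth or velocity is 0).
Q = Σ qᵢ = 40.99 ft³/s

41.0 ft³/s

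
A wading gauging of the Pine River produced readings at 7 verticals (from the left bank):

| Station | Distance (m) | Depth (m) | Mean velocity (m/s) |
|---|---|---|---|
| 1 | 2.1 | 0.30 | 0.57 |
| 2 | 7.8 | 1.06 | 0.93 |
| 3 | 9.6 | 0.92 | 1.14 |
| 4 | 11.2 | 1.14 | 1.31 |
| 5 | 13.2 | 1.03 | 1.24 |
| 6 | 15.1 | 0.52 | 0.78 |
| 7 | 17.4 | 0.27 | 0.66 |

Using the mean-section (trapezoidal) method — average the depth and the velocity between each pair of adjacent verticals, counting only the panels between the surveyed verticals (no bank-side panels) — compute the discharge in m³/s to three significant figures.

11.7 m³/s

Panel 1-2: Δb = 5.7 m, d̄ = (0.30+1.06)/2 = 0.68, v̄ = (0.57+0.93)/2 = 0.75 → q = 5.7×0.68×0.75 = 2.907 m³/s
Panel 2-3: Δb = 1.8 m, d̄ = (1.06+0.92)/2 = 0.99, v̄ = (0.93+1.14)/2 = 1.035 → q = 1.8×0.99×1.035 = 1.844 m³/s
Panel 3-4: Δb = 1.6 m, d̄ = (0.92+1.14)/2 = 1.03, v̄ = (1.14+1.31)/2 = 1.225 → q = 1.6×1.03×1.225 = 2.019 m³/s
Panel 4-5: Δb = 2 m, d̄ = (1.14+1.03)/2 = 1.085, v̄ = (1.31+1.24)/2 = 1.275 → q = 2×1.085×1.275 = 2.767 m³/s
Panel 5-6: Δb = 1.9 m, d̄ = (1.03+0.52)/2 = 0.775, v̄ = (1.24+0.78)/2 = 1.01 → q = 1.9×0.775×1.01 = 1.487 m³/s
Panel 6-7: Δb = 2.3 m, d̄ = (0.52+0.27)/2 = 0.395, v̄ = (0.78+0.66)/2 = 0.72 → q = 2.3×0.395×0.72 = 0.6541 m³/s
Q = Σ q = 11.68 m³/s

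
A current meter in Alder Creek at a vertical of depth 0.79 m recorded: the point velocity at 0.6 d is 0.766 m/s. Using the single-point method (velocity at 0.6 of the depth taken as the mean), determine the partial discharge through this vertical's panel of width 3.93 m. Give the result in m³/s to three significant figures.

v̄ = v₀.₆ = 0.766 m/s
q = v̄ × d × w = 0.7660 × 0.79 × 3.93 = 2.378 m³/s

2.38 m³/s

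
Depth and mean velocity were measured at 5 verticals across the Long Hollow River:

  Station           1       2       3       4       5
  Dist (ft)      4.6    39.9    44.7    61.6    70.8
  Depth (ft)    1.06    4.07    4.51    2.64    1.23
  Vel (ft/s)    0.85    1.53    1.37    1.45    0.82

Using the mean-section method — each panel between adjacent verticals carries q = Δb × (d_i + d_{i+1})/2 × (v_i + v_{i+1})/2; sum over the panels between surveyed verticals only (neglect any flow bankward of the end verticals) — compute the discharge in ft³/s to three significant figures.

243 ft³/s

Panel 1-2: Δb = 35.3 ft, d̄ = (1.06+4.07)/2 = 2.565, v̄ = (0.85+1.53)/2 = 1.19 → q = 35.3×2.565×1.19 = 107.7 ft³/s
Panel 2-3: Δb = 4.8 ft, d̄ = (4.07+4.51)/2 = 4.29, v̄ = (1.53+1.37)/2 = 1.45 → q = 4.8×4.29×1.45 = 29.86 ft³/s
Panel 3-4: Δb = 16.9 ft, d̄ = (4.51+2.64)/2 = 3.575, v̄ = (1.37+1.45)/2 = 1.41 → q = 16.9×3.575×1.41 = 85.19 ft³/s
Panel 4-5: Δb = 9.2 ft, d̄ = (2.64+1.23)/2 = 1.935, v̄ = (1.45+0.82)/2 = 1.135 → q = 9.2×1.935×1.135 = 20.21 ft³/s
Q = Σ q = 243.0 ft³/s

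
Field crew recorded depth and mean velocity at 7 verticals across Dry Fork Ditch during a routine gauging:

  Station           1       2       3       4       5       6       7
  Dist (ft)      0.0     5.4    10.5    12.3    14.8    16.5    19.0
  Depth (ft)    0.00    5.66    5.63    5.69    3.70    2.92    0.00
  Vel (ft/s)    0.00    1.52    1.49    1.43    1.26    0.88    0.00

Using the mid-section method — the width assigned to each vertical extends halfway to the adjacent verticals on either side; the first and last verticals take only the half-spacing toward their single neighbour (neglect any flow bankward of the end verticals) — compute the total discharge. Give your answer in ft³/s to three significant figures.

107 ft³/s

w_2 = (10.5 − 0.0)/2 = 5.25 ft; q_2 = 1.52 × 5.66 × 5.25 = 45.17 ft³/s
w_3 = (12.3 − 5.4)/2 = 3.45 ft; q_3 = 1.49 × 5.63 × 3.45 = 28.94 ft³/s
w_4 = (14.8 − 10.5)/2 = 2.15 ft; q_4 = 1.43 × 5.69 × 2.15 = 17.49 ft³/s
w_5 = (16.5 − 12.3)/2 = 2.1 ft; q_5 = 1.26 × 3.70 × 2.1 = 9.790 ft³/s
w_6 = (19.0 − 14.8)/2 = 2.1 ft; q_6 = 0.88 × 2.92 × 2.1 = 5.396 ft³/s
Stations 1, 7 contribute zero (depth or velocity is 0).
Q = Σ qᵢ = 106.8 ft³/s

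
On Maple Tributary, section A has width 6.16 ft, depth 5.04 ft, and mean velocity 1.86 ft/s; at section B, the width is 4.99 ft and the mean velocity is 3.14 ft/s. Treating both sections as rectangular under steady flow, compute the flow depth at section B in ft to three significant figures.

3.69 ft

Q = A₁V₁ = (6.16×5.04) × 1.86 = 57.75 ft³/s
d₂ = Q/(b₂ V₂) = 57.75/(4.99×3.14) = 3.685 ft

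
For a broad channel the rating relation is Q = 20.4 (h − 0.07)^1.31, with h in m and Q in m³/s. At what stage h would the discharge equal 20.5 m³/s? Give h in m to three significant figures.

1.07 m

h − h₀ = (Q/C)^(1/b) = (20.5/20.4)^(1/1.31) = 1.004 m
h = 0.07 + 1.004 = 1.074 m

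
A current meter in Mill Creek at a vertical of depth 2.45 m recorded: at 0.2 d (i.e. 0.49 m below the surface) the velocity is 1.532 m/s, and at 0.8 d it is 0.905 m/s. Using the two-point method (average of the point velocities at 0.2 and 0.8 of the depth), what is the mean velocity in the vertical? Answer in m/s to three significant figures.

1.22 m/s

v̄ = (1.532 + 0.905) / 2 = 1.219 m/s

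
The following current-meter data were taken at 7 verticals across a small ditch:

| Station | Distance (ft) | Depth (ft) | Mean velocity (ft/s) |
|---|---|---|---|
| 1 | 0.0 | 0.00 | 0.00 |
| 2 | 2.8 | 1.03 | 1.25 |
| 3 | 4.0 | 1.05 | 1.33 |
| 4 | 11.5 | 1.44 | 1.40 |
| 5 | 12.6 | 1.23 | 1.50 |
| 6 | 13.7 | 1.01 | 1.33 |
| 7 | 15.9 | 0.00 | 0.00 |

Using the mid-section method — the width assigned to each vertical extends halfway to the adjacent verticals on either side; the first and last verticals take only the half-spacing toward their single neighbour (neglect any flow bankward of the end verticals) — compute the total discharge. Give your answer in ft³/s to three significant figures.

w_2 = (4.0 − 0.0)/2 = 2 ft; q_2 = 1.25 × 1.03 × 2 = 2.575 ft³/s
w_3 = (11.5 − 2.8)/2 = 4.35 ft; q_3 = 1.33 × 1.05 × 4.35 = 6.075 ft³/s
w_4 = (12.6 − 4.0)/2 = 4.3 ft; q_4 = 1.40 × 1.44 × 4.3 = 8.669 ft³/s
w_5 = (13.7 − 11.5)/2 = 1.1 ft; q_5 = 1.50 × 1.23 × 1.1 = 2.030 ft³/s
w_6 = (15.9 − 12.6)/2 = 1.65 ft; q_6 = 1.33 × 1.01 × 1.65 = 2.216 ft³/s
Stations 1, 7 contribute zero (depth or velocity is 0).
Q = Σ qᵢ = 21.56 ft³/s

21.6 ft³/s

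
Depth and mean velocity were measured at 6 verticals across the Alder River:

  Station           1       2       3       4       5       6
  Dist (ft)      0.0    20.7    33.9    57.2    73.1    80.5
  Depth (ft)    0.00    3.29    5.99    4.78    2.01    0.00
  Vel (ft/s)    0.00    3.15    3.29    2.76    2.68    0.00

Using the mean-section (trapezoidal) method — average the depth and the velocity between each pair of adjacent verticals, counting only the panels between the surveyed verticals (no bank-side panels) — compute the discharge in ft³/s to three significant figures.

787 ft³/s

Panel 1-2: Δb = 20.7 ft, d̄ = (0.00+3.29)/2 = 1.645, v̄ = (0.00+3.15)/2 = 1.575 → q = 20.7×1.645×1.575 = 53.63 ft³/s
Panel 2-3: Δb = 13.2 ft, d̄ = (3.29+5.99)/2 = 4.64, v̄ = (3.15+3.29)/2 = 3.22 → q = 13.2×4.64×3.22 = 197.2 ft³/s
Panel 3-4: Δb = 23.3 ft, d̄ = (5.99+4.78)/2 = 5.385, v̄ = (3.29+2.76)/2 = 3.025 → q = 23.3×5.385×3.025 = 379.5 ft³/s
Panel 4-5: Δb = 15.9 ft, d̄ = (4.78+2.01)/2 = 3.395, v̄ = (2.76+2.68)/2 = 2.72 → q = 15.9×3.395×2.72 = 146.8 ft³/s
Panel 5-6: Δb = 7.4 ft, d̄ = (2.01+0.00)/2 = 1.005, v̄ = (2.68+0.00)/2 = 1.34 → q = 7.4×1.005×1.34 = 9.966 ft³/s
Q = Σ q = 787.2 ft³/s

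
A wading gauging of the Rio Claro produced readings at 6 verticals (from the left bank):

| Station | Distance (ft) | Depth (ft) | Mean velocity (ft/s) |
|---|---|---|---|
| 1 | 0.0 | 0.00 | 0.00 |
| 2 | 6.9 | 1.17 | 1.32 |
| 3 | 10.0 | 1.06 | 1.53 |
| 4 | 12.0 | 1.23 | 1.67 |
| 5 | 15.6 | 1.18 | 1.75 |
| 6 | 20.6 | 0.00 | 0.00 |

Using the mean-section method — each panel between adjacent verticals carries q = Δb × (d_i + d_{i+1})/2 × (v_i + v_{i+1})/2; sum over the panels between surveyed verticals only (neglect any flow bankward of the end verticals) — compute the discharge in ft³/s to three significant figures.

Panel 1-2: Δb = 6.9 ft, d̄ = (0.00+1.17)/2 = 0.585, v̄ = (0.00+1.32)/2 = 0.66 → q = 6.9×0.585×0.66 = 2.664 ft³/s
Panel 2-3: Δb = 3.1 ft, d̄ = (1.17+1.06)/2 = 1.115, v̄ = (1.32+1.53)/2 = 1.425 → q = 3.1×1.115×1.425 = 4.926 ft³/s
Panel 3-4: Δb = 2 ft, d̄ = (1.06+1.23)/2 = 1.145, v̄ = (1.53+1.67)/2 = 1.6 → q = 2×1.145×1.6 = 3.664 ft³/s
Panel 4-5: Δb = 3.6 ft, d̄ = (1.23+1.18)/2 = 1.205, v̄ = (1.67+1.75)/2 = 1.71 → q = 3.6×1.205×1.71 = 7.418 ft³/s
Panel 5-6: Δb = 5 ft, d̄ = (1.18+0.00)/2 = 0.59, v̄ = (1.75+0.00)/2 = 0.875 → q = 5×0.59×0.875 = 2.581 ft³/s
Q = Σ q = 21.25 ft³/s

21.3 ft³/s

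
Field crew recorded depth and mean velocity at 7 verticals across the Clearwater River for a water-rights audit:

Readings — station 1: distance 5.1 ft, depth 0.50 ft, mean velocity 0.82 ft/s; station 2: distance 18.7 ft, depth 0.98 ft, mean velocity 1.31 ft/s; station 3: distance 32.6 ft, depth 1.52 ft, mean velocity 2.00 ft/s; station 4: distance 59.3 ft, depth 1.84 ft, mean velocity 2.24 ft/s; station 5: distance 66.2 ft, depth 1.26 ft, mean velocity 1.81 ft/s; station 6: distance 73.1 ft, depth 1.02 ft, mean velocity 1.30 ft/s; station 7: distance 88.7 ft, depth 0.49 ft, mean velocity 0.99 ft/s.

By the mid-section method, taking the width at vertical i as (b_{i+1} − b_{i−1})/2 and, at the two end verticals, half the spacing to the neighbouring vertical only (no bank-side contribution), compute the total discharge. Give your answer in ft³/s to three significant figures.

186 ft³/s

w_1 = (18.7 − 5.1)/2 = 6.8 ft; q_1 = 0.82 × 0.50 × 6.8 = 2.788 ft³/s
w_2 = (32.6 − 5.1)/2 = 13.75 ft; q_2 = 1.31 × 0.98 × 13.75 = 17.65 ft³/s
w_3 = (59.3 − 18.7)/2 = 20.3 ft; q_3 = 2.00 × 1.52 × 20.3 = 61.71 ft³/s
w_4 = (66.2 − 32.6)/2 = 16.8 ft; q_4 = 2.24 × 1.84 × 16.8 = 69.24 ft³/s
w_5 = (73.1 − 59.3)/2 = 6.9 ft; q_5 = 1.81 × 1.26 × 6.9 = 15.74 ft³/s
w_6 = (88.7 − 66.2)/2 = 11.25 ft; q_6 = 1.30 × 1.02 × 11.25 = 14.92 ft³/s
w_7 = (88.7 − 73.1)/2 = 7.8 ft; q_7 = 0.99 × 0.49 × 7.8 = 3.784 ft³/s
Q = Σ qᵢ = 185.8 ft³/s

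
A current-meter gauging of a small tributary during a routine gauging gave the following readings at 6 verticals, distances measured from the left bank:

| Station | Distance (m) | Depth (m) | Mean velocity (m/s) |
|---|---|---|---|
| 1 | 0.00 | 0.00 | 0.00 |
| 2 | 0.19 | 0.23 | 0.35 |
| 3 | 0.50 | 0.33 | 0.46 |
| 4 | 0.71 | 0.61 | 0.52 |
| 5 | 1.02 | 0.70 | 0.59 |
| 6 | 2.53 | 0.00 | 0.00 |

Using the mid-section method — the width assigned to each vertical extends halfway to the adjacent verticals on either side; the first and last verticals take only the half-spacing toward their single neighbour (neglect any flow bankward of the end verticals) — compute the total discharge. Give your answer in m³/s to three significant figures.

w_2 = (0.50 − 0.00)/2 = 0.25 m; q_2 = 0.35 × 0.23 × 0.25 = 0.02013 m³/s
w_3 = (0.71 − 0.19)/2 = 0.26 m; q_3 = 0.46 × 0.33 × 0.26 = 0.03947 m³/s
w_4 = (1.02 − 0.50)/2 = 0.26 m; q_4 = 0.52 × 0.61 × 0.26 = 0.08247 m³/s
w_5 = (2.53 − 0.71)/2 = 0.91 m; q_5 = 0.59 × 0.70 × 0.91 = 0.3758 m³/s
Stations 1, 6 contribute zero (depth or velocity is 0).
Q = Σ qᵢ = 0.5179 m³/s

0.518 m³/s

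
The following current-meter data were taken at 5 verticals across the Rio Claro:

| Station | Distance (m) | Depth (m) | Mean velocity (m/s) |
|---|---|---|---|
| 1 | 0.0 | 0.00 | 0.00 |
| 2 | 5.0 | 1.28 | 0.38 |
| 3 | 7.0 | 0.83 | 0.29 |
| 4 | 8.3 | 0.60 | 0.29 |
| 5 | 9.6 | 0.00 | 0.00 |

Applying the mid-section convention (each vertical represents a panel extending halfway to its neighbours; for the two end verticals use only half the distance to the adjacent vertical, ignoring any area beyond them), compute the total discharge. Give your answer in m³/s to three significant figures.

w_2 = (7.0 − 0.0)/2 = 3.5 m; q_2 = 0.38 × 1.28 × 3.5 = 1.702 m³/s
w_3 = (8.3 − 5.0)/2 = 1.65 m; q_3 = 0.29 × 0.83 × 1.65 = 0.3972 m³/s
w_4 = (9.6 − 7.0)/2 = 1.3 m; q_4 = 0.29 × 0.60 × 1.3 = 0.2262 m³/s
Stations 1, 5 contribute zero (depth or velocity is 0).
Q = Σ qᵢ = 2.326 m³/s

2.33 m³/s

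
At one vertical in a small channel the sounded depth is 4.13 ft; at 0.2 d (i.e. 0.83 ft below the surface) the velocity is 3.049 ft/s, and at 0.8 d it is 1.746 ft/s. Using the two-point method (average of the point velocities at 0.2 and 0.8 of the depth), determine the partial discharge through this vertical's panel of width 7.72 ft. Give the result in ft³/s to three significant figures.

76.4 ft³/s

v̄ = (3.049 + 1.746) / 2 = 2.398 ft/s
q = v̄ × d × w = 2.398 × 4.13 × 7.72 = 76.44 ft³/s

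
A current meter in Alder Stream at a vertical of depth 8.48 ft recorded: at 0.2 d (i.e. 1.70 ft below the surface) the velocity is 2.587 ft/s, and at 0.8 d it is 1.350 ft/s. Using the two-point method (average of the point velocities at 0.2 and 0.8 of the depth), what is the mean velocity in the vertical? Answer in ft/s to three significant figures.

v̄ = (2.587 + 1.350) / 2 = 1.969 ft/s

1.97 ft/s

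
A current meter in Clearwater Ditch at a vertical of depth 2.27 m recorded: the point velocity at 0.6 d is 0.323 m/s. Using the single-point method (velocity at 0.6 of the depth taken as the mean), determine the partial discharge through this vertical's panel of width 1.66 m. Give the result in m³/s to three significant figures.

v̄ = v₀.₆ = 0.323 m/s
q = v̄ × d × w = 0.3230 × 2.27 × 1.66 = 1.217 m³/s

1.22 m³/s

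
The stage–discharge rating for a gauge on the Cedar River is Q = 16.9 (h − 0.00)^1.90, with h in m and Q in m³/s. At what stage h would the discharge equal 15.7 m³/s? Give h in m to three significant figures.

h − h₀ = (Q/C)^(1/b) = (15.7/16.9)^(1/1.90) = 0.9620 m
h = 0.00 + 0.9620 = 0.9620 m

0.962 m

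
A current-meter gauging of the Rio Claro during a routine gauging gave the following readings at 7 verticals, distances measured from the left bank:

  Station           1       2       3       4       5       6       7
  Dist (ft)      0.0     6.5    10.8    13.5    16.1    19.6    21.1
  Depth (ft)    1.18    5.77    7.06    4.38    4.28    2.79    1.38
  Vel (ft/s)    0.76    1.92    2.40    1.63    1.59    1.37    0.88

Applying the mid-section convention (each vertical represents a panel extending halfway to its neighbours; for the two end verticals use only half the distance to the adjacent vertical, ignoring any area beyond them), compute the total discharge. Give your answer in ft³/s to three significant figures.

172 ft³/s

w_1 = (6.5 − 0.0)/2 = 3.25 ft; q_1 = 0.76 × 1.18 × 3.25 = 2.915 ft³/s
w_2 = (10.8 − 0.0)/2 = 5.4 ft; q_2 = 1.92 × 5.77 × 5.4 = 59.82 ft³/s
w_3 = (13.5 − 6.5)/2 = 3.5 ft; q_3 = 2.40 × 7.06 × 3.5 = 59.30 ft³/s
w_4 = (16.1 − 10.8)/2 = 2.65 ft; q_4 = 1.63 × 4.38 × 2.65 = 18.92 ft³/s
w_5 = (19.6 − 13.5)/2 = 3.05 ft; q_5 = 1.59 × 4.28 × 3.05 = 20.76 ft³/s
w_6 = (21.1 − 16.1)/2 = 2.5 ft; q_6 = 1.37 × 2.79 × 2.5 = 9.556 ft³/s
w_7 = (21.1 − 19.6)/2 = 0.75 ft; q_7 = 0.88 × 1.38 × 0.75 = 0.9108 ft³/s
Q = Σ qᵢ = 172.2 ft³/s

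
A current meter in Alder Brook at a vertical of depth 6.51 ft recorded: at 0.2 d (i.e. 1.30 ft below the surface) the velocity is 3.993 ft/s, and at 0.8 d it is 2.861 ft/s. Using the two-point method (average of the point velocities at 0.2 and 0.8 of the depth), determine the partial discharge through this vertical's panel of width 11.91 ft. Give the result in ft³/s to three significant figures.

v̄ = (3.993 + 2.861) / 2 = 3.427 ft/s
q = v̄ × d × w = 3.427 × 6.51 × 11.91 = 265.7 ft³/s

266 ft³/s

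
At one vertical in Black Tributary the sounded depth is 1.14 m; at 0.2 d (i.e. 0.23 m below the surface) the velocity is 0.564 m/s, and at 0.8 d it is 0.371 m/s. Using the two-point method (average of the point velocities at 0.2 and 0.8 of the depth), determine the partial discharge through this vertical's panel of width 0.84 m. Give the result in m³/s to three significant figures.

v̄ = (0.564 + 0.371) / 2 = 0.4675 m/s
q = v̄ × d × w = 0.4675 × 1.14 × 0.84 = 0.4477 m³/s

0.448 m³/s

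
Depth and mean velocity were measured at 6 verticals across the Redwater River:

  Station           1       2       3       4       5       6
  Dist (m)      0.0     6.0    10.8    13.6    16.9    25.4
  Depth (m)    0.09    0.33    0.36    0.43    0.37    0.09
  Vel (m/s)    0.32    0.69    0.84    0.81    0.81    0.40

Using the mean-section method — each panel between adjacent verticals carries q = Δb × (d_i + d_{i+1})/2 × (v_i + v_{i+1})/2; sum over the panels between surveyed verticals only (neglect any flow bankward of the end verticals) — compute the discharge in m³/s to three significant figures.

5.07 m³/s

Panel 1-2: Δb = 6 m, d̄ = (0.09+0.33)/2 = 0.21, v̄ = (0.32+0.69)/2 = 0.505 → q = 6×0.21×0.505 = 0.6363 m³/s
Panel 2-3: Δb = 4.8 m, d̄ = (0.33+0.36)/2 = 0.345, v̄ = (0.69+0.84)/2 = 0.765 → q = 4.8×0.345×0.765 = 1.267 m³/s
Panel 3-4: Δb = 2.8 m, d̄ = (0.36+0.43)/2 = 0.395, v̄ = (0.84+0.81)/2 = 0.825 → q = 2.8×0.395×0.825 = 0.9125 m³/s
Panel 4-5: Δb = 3.3 m, d̄ = (0.43+0.37)/2 = 0.4, v̄ = (0.81+0.81)/2 = 0.81 → q = 3.3×0.4×0.81 = 1.069 m³/s
Panel 5-6: Δb = 8.5 m, d̄ = (0.37+0.09)/2 = 0.23, v̄ = (0.81+0.40)/2 = 0.605 → q = 8.5×0.23×0.605 = 1.183 m³/s
Q = Σ q = 5.068 m³/s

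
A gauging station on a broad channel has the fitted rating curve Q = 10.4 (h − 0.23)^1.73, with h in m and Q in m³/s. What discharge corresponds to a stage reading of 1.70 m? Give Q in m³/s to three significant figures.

Q = 10.4 × (1.70 − 0.23)^1.73 = 10.4 × 1.47^1.73 = 20.25 m³/s

20.3 m³/s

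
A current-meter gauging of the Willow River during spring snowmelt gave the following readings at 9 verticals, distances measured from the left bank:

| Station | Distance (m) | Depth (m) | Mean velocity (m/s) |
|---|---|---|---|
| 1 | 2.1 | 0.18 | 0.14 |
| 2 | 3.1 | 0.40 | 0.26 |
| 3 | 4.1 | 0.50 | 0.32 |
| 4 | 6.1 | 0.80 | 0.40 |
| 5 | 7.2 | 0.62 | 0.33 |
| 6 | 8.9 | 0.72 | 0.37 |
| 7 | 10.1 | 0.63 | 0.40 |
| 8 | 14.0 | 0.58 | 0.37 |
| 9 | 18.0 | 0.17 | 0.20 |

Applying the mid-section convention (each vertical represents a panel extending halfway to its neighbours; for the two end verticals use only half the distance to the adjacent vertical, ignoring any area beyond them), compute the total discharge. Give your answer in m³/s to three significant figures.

w_1 = (3.1 − 2.1)/2 = 0.5 m; q_1 = 0.14 × 0.18 × 0.5 = 0.01260 m³/s
w_2 = (4.1 − 2.1)/2 = 1 m; q_2 = 0.26 × 0.40 × 1 = 0.1040 m³/s
w_3 = (6.1 − 3.1)/2 = 1.5 m; q_3 = 0.32 × 0.50 × 1.5 = 0.2400 m³/s
w_4 = (7.2 − 4.1)/2 = 1.55 m; q_4 = 0.40 × 0.80 × 1.55 = 0.4960 m³/s
w_5 = (8.9 − 6.1)/2 = 1.4 m; q_5 = 0.33 × 0.62 × 1.4 = 0.2864 m³/s
w_6 = (10.1 − 7.2)/2 = 1.45 m; q_6 = 0.37 × 0.72 × 1.45 = 0.3863 m³/s
w_7 = (14.0 − 8.9)/2 = 2.55 m; q_7 = 0.40 × 0.63 × 2.55 = 0.6426 m³/s
w_8 = (18.0 − 10.1)/2 = 3.95 m; q_8 = 0.37 × 0.58 × 3.95 = 0.8477 m³/s
w_9 = (18.0 − 14.0)/2 = 2 m; q_9 = 0.20 × 0.17 × 2 = 0.06800 m³/s
Q = Σ qᵢ = 3.084 m³/s

3.08 m³/s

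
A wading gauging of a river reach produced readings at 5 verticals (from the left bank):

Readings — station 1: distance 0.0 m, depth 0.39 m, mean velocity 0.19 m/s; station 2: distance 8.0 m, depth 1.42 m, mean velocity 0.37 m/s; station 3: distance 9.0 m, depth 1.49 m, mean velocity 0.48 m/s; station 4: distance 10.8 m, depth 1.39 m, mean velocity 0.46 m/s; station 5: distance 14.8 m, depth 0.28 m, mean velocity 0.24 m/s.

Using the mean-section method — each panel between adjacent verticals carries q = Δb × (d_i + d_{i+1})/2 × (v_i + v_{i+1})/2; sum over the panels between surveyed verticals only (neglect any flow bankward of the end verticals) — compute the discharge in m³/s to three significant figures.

Panel 1-2: Δb = 8 m, d̄ = (0.39+1.42)/2 = 0.905, v̄ = (0.19+0.37)/2 = 0.28 → q = 8×0.905×0.28 = 2.027 m³/s
Panel 2-3: Δb = 1 m, d̄ = (1.42+1.49)/2 = 1.455, v̄ = (0.37+0.48)/2 = 0.425 → q = 1×1.455×0.425 = 0.6184 m³/s
Panel 3-4: Δb = 1.8 m, d̄ = (1.49+1.39)/2 = 1.44, v̄ = (0.48+0.46)/2 = 0.47 → q = 1.8×1.44×0.47 = 1.218 m³/s
Panel 4-5: Δb = 4 m, d̄ = (1.39+0.28)/2 = 0.835, v̄ = (0.46+0.24)/2 = 0.35 → q = 4×0.835×0.35 = 1.169 m³/s
Q = Σ q = 5.033 m³/s

5.03 m³/s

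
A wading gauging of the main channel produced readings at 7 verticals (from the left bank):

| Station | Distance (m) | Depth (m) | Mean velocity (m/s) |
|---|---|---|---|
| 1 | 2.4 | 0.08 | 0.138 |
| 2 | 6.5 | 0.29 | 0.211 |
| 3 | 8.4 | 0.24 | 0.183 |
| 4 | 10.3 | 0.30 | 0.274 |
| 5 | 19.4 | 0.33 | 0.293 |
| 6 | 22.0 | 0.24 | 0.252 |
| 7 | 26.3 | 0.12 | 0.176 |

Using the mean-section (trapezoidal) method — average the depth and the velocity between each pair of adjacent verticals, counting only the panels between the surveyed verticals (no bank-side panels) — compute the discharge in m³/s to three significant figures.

1.53 m³/s

Panel 1-2: Δb = 4.1 m, d̄ = (0.08+0.29)/2 = 0.185, v̄ = (0.138+0.211)/2 = 0.1745 → q = 4.1×0.185×0.1745 = 0.1324 m³/s
Panel 2-3: Δb = 1.9 m, d̄ = (0.29+0.24)/2 = 0.265, v̄ = (0.211+0.183)/2 = 0.197 → q = 1.9×0.265×0.197 = 0.09919 m³/s
Panel 3-4: Δb = 1.9 m, d̄ = (0.24+0.30)/2 = 0.27, v̄ = (0.183+0.274)/2 = 0.2285 → q = 1.9×0.27×0.2285 = 0.1172 m³/s
Panel 4-5: Δb = 9.1 m, d̄ = (0.30+0.33)/2 = 0.315, v̄ = (0.274+0.293)/2 = 0.2835 → q = 9.1×0.315×0.2835 = 0.8127 m³/s
Panel 5-6: Δb = 2.6 m, d̄ = (0.33+0.24)/2 = 0.285, v̄ = (0.293+0.252)/2 = 0.2725 → q = 2.6×0.285×0.2725 = 0.2019 m³/s
Panel 6-7: Δb = 4.3 m, d̄ = (0.24+0.12)/2 = 0.18, v̄ = (0.252+0.176)/2 = 0.214 → q = 4.3×0.18×0.214 = 0.1656 m³/s
Q = Σ q = 1.529 m³/s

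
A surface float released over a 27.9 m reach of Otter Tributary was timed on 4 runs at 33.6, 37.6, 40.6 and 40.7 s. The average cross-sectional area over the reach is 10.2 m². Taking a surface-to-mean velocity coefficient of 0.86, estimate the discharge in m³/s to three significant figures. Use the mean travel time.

t̄ = (33.6 + 37.6 + 40.6 + 40.7) / 4 = 38.125 s
v_surface = L / t̄ = 27.9 / 38.125 = 0.7318 m/s
v_mean = 0.86 × 0.7318 = 0.6294 m/s
Q = A × v_mean = 10.2 × 0.6294 = 6.419 m³/s

6.42 m³/s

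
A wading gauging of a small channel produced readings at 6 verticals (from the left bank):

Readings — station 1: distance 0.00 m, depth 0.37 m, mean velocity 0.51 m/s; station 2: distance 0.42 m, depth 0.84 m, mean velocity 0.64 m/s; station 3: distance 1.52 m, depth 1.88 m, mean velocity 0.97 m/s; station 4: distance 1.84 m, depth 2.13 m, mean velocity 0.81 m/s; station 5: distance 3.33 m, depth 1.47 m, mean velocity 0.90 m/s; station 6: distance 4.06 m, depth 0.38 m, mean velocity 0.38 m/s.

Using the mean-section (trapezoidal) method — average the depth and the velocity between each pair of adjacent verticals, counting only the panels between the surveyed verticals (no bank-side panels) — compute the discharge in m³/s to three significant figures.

4.65 m³/s

Panel 1-2: Δb = 0.42 m, d̄ = (0.37+0.84)/2 = 0.605, v̄ = (0.51+0.64)/2 = 0.575 → q = 0.42×0.605×0.575 = 0.1461 m³/s
Panel 2-3: Δb = 1.1 m, d̄ = (0.84+1.88)/2 = 1.36, v̄ = (0.64+0.97)/2 = 0.805 → q = 1.1×1.36×0.805 = 1.204 m³/s
Panel 3-4: Δb = 0.32 m, d̄ = (1.88+2.13)/2 = 2.005, v̄ = (0.97+0.81)/2 = 0.89 → q = 0.32×2.005×0.89 = 0.5710 m³/s
Panel 4-5: Δb = 1.49 m, d̄ = (2.13+1.47)/2 = 1.8, v̄ = (0.81+0.90)/2 = 0.855 → q = 1.49×1.8×0.855 = 2.293 m³/s
Panel 5-6: Δb = 0.73 m, d̄ = (1.47+0.38)/2 = 0.925, v̄ = (0.90+0.38)/2 = 0.64 → q = 0.73×0.925×0.64 = 0.4322 m³/s
Q = Σ q = 4.647 m³/s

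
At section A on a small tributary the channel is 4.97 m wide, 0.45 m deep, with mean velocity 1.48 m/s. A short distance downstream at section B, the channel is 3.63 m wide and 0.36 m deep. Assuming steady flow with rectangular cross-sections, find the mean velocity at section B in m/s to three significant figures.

2.53 m/s

Q = A₁V₁ = (4.97×0.45) × 1.48 = 3.310 m³/s
A₂ = 3.63 × 0.36 = 1.307 m²
V₂ = Q/A₂ = 3.310/1.307 = 2.533 m/s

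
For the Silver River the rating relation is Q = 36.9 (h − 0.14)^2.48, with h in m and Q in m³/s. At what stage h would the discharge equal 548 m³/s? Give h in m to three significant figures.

3.11 m

h − h₀ = (Q/C)^(1/b) = (548/36.9)^(1/2.48) = 2.968 m
h = 0.14 + 2.968 = 3.108 m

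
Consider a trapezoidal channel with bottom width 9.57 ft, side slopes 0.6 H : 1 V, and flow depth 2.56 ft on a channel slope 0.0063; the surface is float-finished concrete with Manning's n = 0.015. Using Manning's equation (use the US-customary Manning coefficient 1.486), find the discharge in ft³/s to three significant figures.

A = (b + z·y)·y = (9.57 + 0.6×2.56)×2.56 = 28.43 ft²
P = b + 2y√(1+z²) = 9.57 + 2×2.56×√(1+0.6²) = 15.54 ft
R = A/P = 28.43/15.54 = 1.829 ft
Q = (1.486/n)·A·R^(2/3)·S^(1/2) = (1.486/0.015) × 28.43 × 1.829^(2/3) × 0.0063^(1/2) = 334.4 ft³/s

334 ft³/s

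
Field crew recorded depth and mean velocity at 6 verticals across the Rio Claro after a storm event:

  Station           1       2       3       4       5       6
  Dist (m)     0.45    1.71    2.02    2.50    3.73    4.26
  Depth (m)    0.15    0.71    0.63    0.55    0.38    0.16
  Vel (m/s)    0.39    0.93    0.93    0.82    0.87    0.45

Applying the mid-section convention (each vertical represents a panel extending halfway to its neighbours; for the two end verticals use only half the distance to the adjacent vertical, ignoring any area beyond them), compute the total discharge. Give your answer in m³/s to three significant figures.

1.48 m³/s

w_1 = (1.71 − 0.45)/2 = 0.63 m; q_1 = 0.39 × 0.15 × 0.63 = 0.03686 m³/s
w_2 = (2.02 − 0.45)/2 = 0.785 m; q_2 = 0.93 × 0.71 × 0.785 = 0.5183 m³/s
w_3 = (2.50 − 1.71)/2 = 0.395 m; q_3 = 0.93 × 0.63 × 0.395 = 0.2314 m³/s
w_4 = (3.73 − 2.02)/2 = 0.855 m; q_4 = 0.82 × 0.55 × 0.855 = 0.3856 m³/s
w_5 = (4.26 − 2.50)/2 = 0.88 m; q_5 = 0.87 × 0.38 × 0.88 = 0.2909 m³/s
w_6 = (4.26 − 3.73)/2 = 0.265 m; q_6 = 0.45 × 0.16 × 0.265 = 0.01908 m³/s
Q = Σ qᵢ = 1.482 m³/s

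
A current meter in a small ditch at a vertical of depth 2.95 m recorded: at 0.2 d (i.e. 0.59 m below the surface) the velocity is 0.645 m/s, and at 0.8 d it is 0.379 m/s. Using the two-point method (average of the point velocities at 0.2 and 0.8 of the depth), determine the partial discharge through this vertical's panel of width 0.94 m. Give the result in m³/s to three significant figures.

1.42 m³/s

v̄ = (0.645 + 0.379) / 2 = 0.5120 m/s
q = v̄ × d × w = 0.5120 × 2.95 × 0.94 = 1.420 m³/s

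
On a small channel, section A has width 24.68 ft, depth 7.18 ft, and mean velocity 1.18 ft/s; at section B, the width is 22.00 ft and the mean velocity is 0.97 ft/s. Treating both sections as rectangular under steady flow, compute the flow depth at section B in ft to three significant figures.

Q = A₁V₁ = (24.68×7.18) × 1.18 = 209.1 ft³/s
d₂ = Q/(b₂ V₂) = 209.1/(22.00×0.97) = 9.798 ft

9.80 ft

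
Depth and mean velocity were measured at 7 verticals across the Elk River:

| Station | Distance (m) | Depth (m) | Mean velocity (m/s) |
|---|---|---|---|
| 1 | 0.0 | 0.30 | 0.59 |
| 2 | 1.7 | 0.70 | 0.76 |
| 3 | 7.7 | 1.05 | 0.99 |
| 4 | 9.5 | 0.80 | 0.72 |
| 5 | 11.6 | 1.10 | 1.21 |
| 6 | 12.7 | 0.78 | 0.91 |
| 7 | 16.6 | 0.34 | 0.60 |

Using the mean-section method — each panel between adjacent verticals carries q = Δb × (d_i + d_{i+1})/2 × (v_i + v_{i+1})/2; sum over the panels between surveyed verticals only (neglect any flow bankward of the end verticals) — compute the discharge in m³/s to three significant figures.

Panel 1-2: Δb = 1.7 m, d̄ = (0.30+0.70)/2 = 0.5, v̄ = (0.59+0.76)/2 = 0.675 → q = 1.7×0.5×0.675 = 0.5738 m³/s
Panel 2-3: Δb = 6 m, d̄ = (0.70+1.05)/2 = 0.875, v̄ = (0.76+0.99)/2 = 0.875 → q = 6×0.875×0.875 = 4.594 m³/s
Panel 3-4: Δb = 1.8 m, d̄ = (1.05+0.80)/2 = 0.925, v̄ = (0.99+0.72)/2 = 0.855 → q = 1.8×0.925×0.855 = 1.424 m³/s
Panel 4-5: Δb = 2.1 m, d̄ = (0.80+1.10)/2 = 0.95, v̄ = (0.72+1.21)/2 = 0.965 → q = 2.1×0.95×0.965 = 1.925 m³/s
Panel 5-6: Δb = 1.1 m, d̄ = (1.10+0.78)/2 = 0.94, v̄ = (1.21+0.91)/2 = 1.06 → q = 1.1×0.94×1.06 = 1.096 m³/s
Panel 6-7: Δb = 3.9 m, d̄ = (0.78+0.34)/2 = 0.56, v̄ = (0.91+0.60)/2 = 0.755 → q = 3.9×0.56×0.755 = 1.649 m³/s
Q = Σ q = 11.26 m³/s

11.3 m³/s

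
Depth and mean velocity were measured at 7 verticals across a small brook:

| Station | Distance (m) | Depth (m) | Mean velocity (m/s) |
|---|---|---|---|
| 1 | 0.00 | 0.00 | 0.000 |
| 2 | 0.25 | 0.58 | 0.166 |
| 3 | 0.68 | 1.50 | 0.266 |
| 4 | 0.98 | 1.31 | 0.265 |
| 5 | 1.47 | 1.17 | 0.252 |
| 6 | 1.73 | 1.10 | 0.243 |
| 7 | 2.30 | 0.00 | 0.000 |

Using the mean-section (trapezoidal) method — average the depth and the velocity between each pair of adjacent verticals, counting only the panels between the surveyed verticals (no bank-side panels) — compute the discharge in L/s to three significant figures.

Panel 1-2: Δb = 0.25 m, d̄ = (0.00+0.58)/2 = 0.29, v̄ = (0.000+0.166)/2 = 0.083 → q = 0.25×0.29×0.083 = 0.006018 m³/s
Panel 2-3: Δb = 0.43 m, d̄ = (0.58+1.50)/2 = 1.04, v̄ = (0.166+0.266)/2 = 0.216 → q = 0.43×1.04×0.216 = 0.09660 m³/s
Panel 3-4: Δb = 0.3 m, d̄ = (1.50+1.31)/2 = 1.405, v̄ = (0.266+0.265)/2 = 0.2655 → q = 0.3×1.405×0.2655 = 0.1119 m³/s
Panel 4-5: Δb = 0.49 m, d̄ = (1.31+1.17)/2 = 1.24, v̄ = (0.265+0.252)/2 = 0.2585 → q = 0.49×1.24×0.2585 = 0.1571 m³/s
Panel 5-6: Δb = 0.26 m, d̄ = (1.17+1.10)/2 = 1.135, v̄ = (0.252+0.243)/2 = 0.2475 → q = 0.26×1.135×0.2475 = 0.07304 m³/s
Panel 6-7: Δb = 0.57 m, d̄ = (1.10+0.00)/2 = 0.55, v̄ = (0.243+0.000)/2 = 0.1215 → q = 0.57×0.55×0.1215 = 0.03809 m³/s
Q = Σ q = 0.4827 m³/s
= 0.4827 × 1000 = 482.7 L/s

483 L/s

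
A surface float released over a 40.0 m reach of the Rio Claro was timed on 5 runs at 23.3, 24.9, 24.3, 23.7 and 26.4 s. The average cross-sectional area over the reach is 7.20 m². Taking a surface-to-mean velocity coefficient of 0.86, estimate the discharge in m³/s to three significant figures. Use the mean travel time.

10.1 m³/s

t̄ = (23.3 + 24.9 + 24.3 + 23.7 + 26.4) / 5 = 24.52 s
v_surface = L / t̄ = 40.0 / 24.52 = 1.631 m/s
v_mean = 0.86 × 1.631 = 1.403 m/s
Q = A × v_mean = 7.20 × 1.403 = 10.10 m³/s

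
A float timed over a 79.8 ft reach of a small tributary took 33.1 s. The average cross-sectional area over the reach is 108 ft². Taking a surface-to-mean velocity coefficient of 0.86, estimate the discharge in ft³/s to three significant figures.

224 ft³/s

v_surface = L / t̄ = 79.8 / 33.1 = 2.411 ft/s
v_mean = 0.86 × 2.411 = 2.073 ft/s
Q = A × v_mean = 108 × 2.073 = 223.9 ft³/s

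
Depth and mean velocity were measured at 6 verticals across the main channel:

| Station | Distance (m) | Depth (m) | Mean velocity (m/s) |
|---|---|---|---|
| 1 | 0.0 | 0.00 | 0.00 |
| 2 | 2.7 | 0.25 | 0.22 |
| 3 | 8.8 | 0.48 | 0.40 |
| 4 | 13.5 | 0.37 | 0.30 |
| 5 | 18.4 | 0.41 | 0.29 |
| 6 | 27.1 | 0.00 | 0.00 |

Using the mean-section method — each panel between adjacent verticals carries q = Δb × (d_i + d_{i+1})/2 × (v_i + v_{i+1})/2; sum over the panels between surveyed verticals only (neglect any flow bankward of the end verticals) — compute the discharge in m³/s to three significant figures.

Panel 1-2: Δb = 2.7 m, d̄ = (0.00+0.25)/2 = 0.125, v̄ = (0.00+0.22)/2 = 0.11 → q = 2.7×0.125×0.11 = 0.03713 m³/s
Panel 2-3: Δb = 6.1 m, d̄ = (0.25+0.48)/2 = 0.365, v̄ = (0.22+0.40)/2 = 0.31 → q = 6.1×0.365×0.31 = 0.6902 m³/s
Panel 3-4: Δb = 4.7 m, d̄ = (0.48+0.37)/2 = 0.425, v̄ = (0.40+0.30)/2 = 0.35 → q = 4.7×0.425×0.35 = 0.6991 m³/s
Panel 4-5: Δb = 4.9 m, d̄ = (0.37+0.41)/2 = 0.39, v̄ = (0.30+0.29)/2 = 0.295 → q = 4.9×0.39×0.295 = 0.5637 m³/s
Panel 5-6: Δb = 8.7 m, d̄ = (0.41+0.00)/2 = 0.205, v̄ = (0.29+0.00)/2 = 0.145 → q = 8.7×0.205×0.145 = 0.2586 m³/s
Q = Σ q = 2.249 m³/s

2.25 m³/s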